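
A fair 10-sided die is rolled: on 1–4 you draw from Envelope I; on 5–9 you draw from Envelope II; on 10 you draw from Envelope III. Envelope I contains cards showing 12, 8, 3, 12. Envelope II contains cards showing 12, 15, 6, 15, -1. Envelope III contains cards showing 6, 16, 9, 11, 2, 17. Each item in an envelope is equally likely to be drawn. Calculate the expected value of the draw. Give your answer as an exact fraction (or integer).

553/60

E[X | Envelope I] = (12 + 8 + 3 + 12)/4 = 35/4
E[X | Envelope II] = (12 + 15 + 6 + 15 − 1)/5 = 47/5
E[X | Envelope III] = (6 + 16 + 9 + 11 + 2 + 17)/6 = 61/6
E[X] = (2/5)·35/4 + (1/2)·47/5 + (1/10)·61/6 = 553/60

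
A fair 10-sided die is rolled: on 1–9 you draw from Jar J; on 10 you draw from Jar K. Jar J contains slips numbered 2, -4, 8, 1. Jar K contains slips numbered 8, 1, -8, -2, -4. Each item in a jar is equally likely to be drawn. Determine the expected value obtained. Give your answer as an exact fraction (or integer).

59/40

E[X | Jar J] = (2 − 4 + 8 + 1)/4 = 7/4
E[X | Jar K] = (8 + 1 − 8 − 2 − 4)/5 = -1
E[X] = (9/10)·7/4 + (1/10)·(-1) = 59/40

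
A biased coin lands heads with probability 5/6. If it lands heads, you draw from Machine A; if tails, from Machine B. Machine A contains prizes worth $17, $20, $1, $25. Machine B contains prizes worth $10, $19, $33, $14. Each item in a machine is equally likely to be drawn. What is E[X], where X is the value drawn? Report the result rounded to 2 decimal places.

$16.29

E[X | Machine A] = (17 + 20 + 1 + 25)/4 = 63/4
E[X | Machine B] = (10 + 19 + 33 + 14)/4 = 19
E[X] = (5/6)·63/4 + (1/6)·19 = 391/24 ≈ 16.29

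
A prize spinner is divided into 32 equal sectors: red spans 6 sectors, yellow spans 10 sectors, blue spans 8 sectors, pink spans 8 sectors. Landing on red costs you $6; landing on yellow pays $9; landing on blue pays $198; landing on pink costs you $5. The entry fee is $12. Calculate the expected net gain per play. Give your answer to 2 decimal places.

$37.94

E[payout] = (6/32)·(-6) + (10/32)·9 + (8/32)·198 + (8/32)·(-5) = 799/16
Expected profit = 799/16 − 12 = 607/16 ≈ $37.94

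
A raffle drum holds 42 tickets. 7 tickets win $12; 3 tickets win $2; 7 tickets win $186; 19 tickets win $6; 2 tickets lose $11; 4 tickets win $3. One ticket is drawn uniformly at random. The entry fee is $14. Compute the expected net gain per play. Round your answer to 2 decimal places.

E[payout] = (7/42)·12 + (3/42)·2 + (7/42)·186 + (19/42)·6 + (2/42)·(-11) + (4/42)·3 = 748/21
Expected profit = 748/21 − 14 = 454/21 ≈ $21.62

$21.62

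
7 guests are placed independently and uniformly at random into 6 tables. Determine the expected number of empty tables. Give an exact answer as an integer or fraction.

Let Xⱼ=1 if table j is empty. P(Xⱼ=1) = ((6-1)/6)^7 = 78125/279936.
By linearity, E[#empty] = 6·78125/279936 = 78125/46656.

78125/46656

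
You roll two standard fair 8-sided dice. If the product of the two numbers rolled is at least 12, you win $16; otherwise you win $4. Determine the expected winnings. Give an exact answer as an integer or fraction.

187/16 dollars

E[payout] = (23/64)·4 + (41/64)·16 = 187/16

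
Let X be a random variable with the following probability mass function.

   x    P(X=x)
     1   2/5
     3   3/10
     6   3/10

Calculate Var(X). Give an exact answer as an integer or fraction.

429/100

E[X] = (2/5)·1 + (3/10)·3 + (3/10)·6 = 31/10
E[X²] = (2/5)·1 + (3/10)·9 + (3/10)·36 = 139/10
Var(X) = 139/10 − (31/10)² = 429/100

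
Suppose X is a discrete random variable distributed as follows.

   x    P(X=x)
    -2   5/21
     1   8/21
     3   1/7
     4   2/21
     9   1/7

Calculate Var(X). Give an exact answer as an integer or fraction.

82/7

E[X] = (5/21)·(-2) + (8/21)·1 + (1/7)·3 + (2/21)·4 + (1/7)·9 = 2
E[X²] = (5/21)·4 + (8/21)·1 + (1/7)·9 + (2/21)·16 + (1/7)·81 = 110/7
Var(X) = 110/7 − (2)² = 82/7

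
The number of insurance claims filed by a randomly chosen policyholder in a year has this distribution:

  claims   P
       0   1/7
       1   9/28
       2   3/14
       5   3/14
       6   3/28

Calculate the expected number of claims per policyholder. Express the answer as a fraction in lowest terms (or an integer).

69/28

E[X] = (1/7)·0 + (9/28)·1 + (3/14)·2 + (3/14)·5 + (3/28)·6
     = 69/28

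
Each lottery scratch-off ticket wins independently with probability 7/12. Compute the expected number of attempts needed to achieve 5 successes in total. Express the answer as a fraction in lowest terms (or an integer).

60/7

By linearity (sum of 5 independent geometric waits), E[trials] = 5/p = 5/(7/12) = 60/7.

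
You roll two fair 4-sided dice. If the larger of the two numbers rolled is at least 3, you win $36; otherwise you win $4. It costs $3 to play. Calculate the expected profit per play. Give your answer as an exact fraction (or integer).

E[payout] = (1/4)·4 + (3/4)·36 = 28
Expected profit = 28 − 3 = 25

$25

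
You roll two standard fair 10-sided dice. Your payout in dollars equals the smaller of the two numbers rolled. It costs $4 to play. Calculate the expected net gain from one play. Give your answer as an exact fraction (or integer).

Distribution of the smaller of the two numbers rolled: 1 w.p. 19/100, 2 w.p. 17/100, 3 w.p. 3/20, 4 w.p. 13/100, 5 w.p. 11/100, 6 w.p. 9/100, …
E[payout] = (19/100)·1 + (17/100)·2 + (3/20)·3 + (13/100)·4 + (11/100)·5 + (9/100)·6 + (7/100)·7 + (1/20)·8 + (3/100)·9 + (1/100)·10 = 77/20
Expected profit = 77/20 − 4 = -3/20

-3/20 dollars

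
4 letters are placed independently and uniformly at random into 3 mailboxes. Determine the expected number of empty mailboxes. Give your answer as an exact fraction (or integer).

16/27

Let Xⱼ=1 if mailbox j is empty. P(Xⱼ=1) = ((3-1)/3)^4 = 16/81.
By linearity, E[#empty] = 3·16/81 = 16/27.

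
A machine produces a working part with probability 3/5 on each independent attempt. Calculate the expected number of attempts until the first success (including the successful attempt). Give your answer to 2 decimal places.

1.67

For a geometric distribution, E[trials] = 1/p = 1/(3/5) = 5/3.
≈ 1.67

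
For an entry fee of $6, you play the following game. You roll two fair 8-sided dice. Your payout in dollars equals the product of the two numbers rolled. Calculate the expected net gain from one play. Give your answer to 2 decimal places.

$14.25

Distribution of the product of the two numbers rolled: 1 w.p. 1/64, 2 w.p. 1/32, 3 w.p. 1/32, 4 w.p. 3/64, 5 w.p. 1/32, 6 w.p. 1/16, …
E[payout] = (1/64)·1 + (1/32)·2 + (1/32)·3 + (3/64)·4 + (1/32)·5 + (1/16)·6 + (1/32)·7 + (1/16)·8 + (1/64)·9 + (1/32)·10 + (1/16)·12 + (1/32)·14 + (1/32)·15 + (3/64)·16 + (1/32)·18 + (1/32)·20 + (1/32)·21 + (1/16)·24 + (1/64)·25 + (1/32)·28 + (1/32)·30 + (1/32)·32 + (1/32)·35 + (1/64)·36 + (1/32)·40 + (1/32)·42 + (1/32)·48 + (1/64)·49 + (1/32)·56 + (1/64)·64 = 81/4
Expected profit = 81/4 − 6 = 57/4 ≈ $14.25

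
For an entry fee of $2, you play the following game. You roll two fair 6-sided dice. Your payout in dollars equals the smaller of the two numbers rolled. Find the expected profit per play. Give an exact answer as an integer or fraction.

Distribution of the smaller of the two numbers rolled: 1 w.p. 11/36, 2 w.p. 1/4, 3 w.p. 7/36, 4 w.p. 5/36, 5 w.p. 1/12, 6 w.p. 1/36
E[payout] = (11/36)·1 + (1/4)·2 + (7/36)·3 + (5/36)·4 + (1/12)·5 + (1/36)·6 = 91/36
Expected profit = 91/36 − 2 = 19/36

19/36 dollars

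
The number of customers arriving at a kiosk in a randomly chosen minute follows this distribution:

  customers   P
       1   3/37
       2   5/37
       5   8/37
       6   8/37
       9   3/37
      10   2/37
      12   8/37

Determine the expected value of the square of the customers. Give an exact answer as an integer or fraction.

2106/37

E[X²] = (3/37)·1 + (5/37)·4 + (8/37)·25 + (8/37)·36 + (3/37)·81 + (2/37)·100 + (8/37)·144
     = 2106/37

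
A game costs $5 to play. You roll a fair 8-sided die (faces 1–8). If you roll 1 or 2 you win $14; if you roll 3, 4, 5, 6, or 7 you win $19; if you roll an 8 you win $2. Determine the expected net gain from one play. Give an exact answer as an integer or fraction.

E[payout] = (1/8)·2 + (1/4)·14 + (5/8)·19 = 125/8
Expected profit = 125/8 − 5 = 85/8

85/8 dollars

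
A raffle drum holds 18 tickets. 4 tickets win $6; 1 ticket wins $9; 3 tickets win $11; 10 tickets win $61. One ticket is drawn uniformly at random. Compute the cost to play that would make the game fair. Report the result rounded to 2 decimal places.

E[payout] = (4/18)·6 + (1/18)·9 + (3/18)·11 + (10/18)·61 = 338/9
Fair fee = E[payout] = 338/9 ≈ $37.56

$37.56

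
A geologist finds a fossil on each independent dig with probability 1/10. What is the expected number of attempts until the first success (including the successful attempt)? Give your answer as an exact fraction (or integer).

10

For a geometric distribution, E[trials] = 1/p = 1/(1/10) = 10.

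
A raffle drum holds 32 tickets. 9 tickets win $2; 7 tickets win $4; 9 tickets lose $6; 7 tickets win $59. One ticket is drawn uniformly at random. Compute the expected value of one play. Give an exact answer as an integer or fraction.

405/32 dollars

E[payout] = (9/32)·2 + (7/32)·4 + (9/32)·(-6) + (7/32)·59 = 405/32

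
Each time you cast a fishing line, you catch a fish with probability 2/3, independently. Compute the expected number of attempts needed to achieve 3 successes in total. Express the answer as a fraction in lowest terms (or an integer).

9/2

By linearity (sum of 3 independent geometric waits), E[trials] = 3/p = 3/(2/3) = 9/2.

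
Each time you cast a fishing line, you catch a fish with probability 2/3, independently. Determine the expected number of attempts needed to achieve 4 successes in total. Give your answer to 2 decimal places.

6.00

By linearity (sum of 4 independent geometric waits), E[trials] = 4/p = 4/(2/3) = 6.
≈ 6.00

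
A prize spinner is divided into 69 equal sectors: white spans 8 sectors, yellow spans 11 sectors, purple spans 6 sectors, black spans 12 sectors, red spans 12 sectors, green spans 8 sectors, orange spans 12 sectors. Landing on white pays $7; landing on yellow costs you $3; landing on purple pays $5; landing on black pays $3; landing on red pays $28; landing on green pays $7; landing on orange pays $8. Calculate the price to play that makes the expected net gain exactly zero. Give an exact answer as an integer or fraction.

577/69 dollars

E[payout] = (8/69)·7 + (11/69)·(-3) + (6/69)·5 + (12/69)·3 + (12/69)·28 + (8/69)·7 + (12/69)·8 = 577/69
Fair fee = E[payout] = 577/69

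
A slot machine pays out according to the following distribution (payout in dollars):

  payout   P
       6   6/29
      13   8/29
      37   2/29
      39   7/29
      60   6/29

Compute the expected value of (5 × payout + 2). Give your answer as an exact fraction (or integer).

E[5x+2] = (6/29)·32 + (8/29)·67 + (2/29)·187 + (7/29)·197 + (6/29)·302
     = 4293/29

4293/29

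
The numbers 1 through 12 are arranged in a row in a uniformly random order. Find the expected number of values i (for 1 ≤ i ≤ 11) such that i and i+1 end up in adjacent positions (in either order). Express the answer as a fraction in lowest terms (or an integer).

For each i ∈ {1,…,11}, let Xᵢ = 1 if i and i+1 are adjacent. P(Xᵢ=1) = 2·(12−1)!/12! = 2/12.
By linearity, E[ΣXᵢ] = (11)·(2/12) = 11/6.

11/6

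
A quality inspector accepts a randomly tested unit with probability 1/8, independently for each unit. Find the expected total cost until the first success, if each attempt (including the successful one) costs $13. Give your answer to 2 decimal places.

E[#attempts] = 1/p = 8; E[cost] = 13·8 = 104.
≈ 104.00

$104.00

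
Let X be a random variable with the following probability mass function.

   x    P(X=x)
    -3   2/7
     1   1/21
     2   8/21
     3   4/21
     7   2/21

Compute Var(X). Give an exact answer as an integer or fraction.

E[X] = (2/7)·(-3) + (1/21)·1 + (8/21)·2 + (4/21)·3 + (2/21)·7 = 25/21
E[X²] = (2/7)·9 + (1/21)·1 + (8/21)·4 + (4/21)·9 + (2/21)·49 = 221/21
Var(X) = 221/21 − (25/21)² = 4016/441

4016/441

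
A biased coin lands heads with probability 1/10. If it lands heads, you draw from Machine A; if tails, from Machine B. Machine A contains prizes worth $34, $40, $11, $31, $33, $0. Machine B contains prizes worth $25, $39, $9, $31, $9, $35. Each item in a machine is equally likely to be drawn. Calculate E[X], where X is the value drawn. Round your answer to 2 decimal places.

$24.68

E[X | Machine A] = (34 + 40 + 11 + 31 + 33 + 0)/6 = 149/6
E[X | Machine B] = (25 + 39 + 9 + 31 + 9 + 35)/6 = 74/3
E[X] = (1/10)·149/6 + (9/10)·74/3 = 1481/60 ≈ 24.68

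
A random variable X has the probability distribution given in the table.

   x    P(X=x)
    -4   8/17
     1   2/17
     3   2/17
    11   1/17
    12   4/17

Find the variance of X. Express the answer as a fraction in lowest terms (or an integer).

13140/289

E[X] = (8/17)·(-4) + (2/17)·1 + (2/17)·3 + (1/17)·11 + (4/17)·12 = 35/17
E[X²] = (8/17)·16 + (2/17)·1 + (2/17)·9 + (1/17)·121 + (4/17)·144 = 845/17
Var(X) = 845/17 − (35/17)² = 13140/289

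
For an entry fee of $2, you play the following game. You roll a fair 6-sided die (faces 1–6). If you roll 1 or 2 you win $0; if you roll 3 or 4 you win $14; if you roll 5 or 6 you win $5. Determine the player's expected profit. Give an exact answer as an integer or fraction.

E[payout] = (1/3)·0 + (1/3)·5 + (1/3)·14 = 19/3
Expected profit = 19/3 − 2 = 13/3

13/3 dollars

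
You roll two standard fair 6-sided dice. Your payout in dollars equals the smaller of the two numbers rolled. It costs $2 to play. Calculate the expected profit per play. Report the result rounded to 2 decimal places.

Distribution of the smaller of the two numbers rolled: 1 w.p. 11/36, 2 w.p. 1/4, 3 w.p. 7/36, 4 w.p. 5/36, 5 w.p. 1/12, 6 w.p. 1/36
E[payout] = (11/36)·1 + (1/4)·2 + (7/36)·3 + (5/36)·4 + (1/12)·5 + (1/36)·6 = 91/36
Expected profit = 91/36 − 2 = 19/36 ≈ $0.53

$0.53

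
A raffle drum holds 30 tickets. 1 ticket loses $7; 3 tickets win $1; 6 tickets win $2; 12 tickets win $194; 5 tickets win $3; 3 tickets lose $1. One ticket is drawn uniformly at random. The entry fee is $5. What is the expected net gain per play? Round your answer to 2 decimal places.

$73.27

E[payout] = (1/30)·(-7) + (3/30)·1 + (6/30)·2 + (12/30)·194 + (5/30)·3 + (3/30)·(-1) = 1174/15
Expected profit = 1174/15 − 5 = 1099/15 ≈ $73.27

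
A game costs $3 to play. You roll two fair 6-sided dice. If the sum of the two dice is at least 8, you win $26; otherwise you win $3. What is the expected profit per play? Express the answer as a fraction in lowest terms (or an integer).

E[payout] = (7/12)·3 + (5/12)·26 = 151/12
Expected profit = 151/12 − 3 = 115/12

115/12 dollars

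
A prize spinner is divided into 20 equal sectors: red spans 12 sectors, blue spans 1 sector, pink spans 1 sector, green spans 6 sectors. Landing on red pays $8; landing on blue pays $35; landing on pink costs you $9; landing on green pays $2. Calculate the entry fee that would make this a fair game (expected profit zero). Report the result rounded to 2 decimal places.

$6.70

E[payout] = (12/20)·8 + (1/20)·35 + (1/20)·(-9) + (6/20)·2 = 67/10
Fair fee = E[payout] = 67/10 ≈ $6.70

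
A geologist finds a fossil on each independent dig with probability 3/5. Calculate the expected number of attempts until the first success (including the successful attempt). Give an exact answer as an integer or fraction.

5/3

For a geometric distribution, E[trials] = 1/p = 1/(3/5) = 5/3.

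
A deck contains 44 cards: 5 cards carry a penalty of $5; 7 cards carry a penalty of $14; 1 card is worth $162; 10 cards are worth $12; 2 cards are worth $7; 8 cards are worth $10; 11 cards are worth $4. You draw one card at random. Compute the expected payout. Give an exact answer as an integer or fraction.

E[payout] = (5/44)·(-5) + (7/44)·(-14) + (1/44)·162 + (10/44)·12 + (2/44)·7 + (8/44)·10 + (11/44)·4 = 27/4

27/4 dollars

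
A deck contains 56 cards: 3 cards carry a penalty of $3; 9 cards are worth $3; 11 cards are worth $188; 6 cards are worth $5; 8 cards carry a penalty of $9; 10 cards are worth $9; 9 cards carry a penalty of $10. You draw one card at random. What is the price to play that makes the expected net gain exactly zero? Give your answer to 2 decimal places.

$36.50

E[payout] = (3/56)·(-3) + (9/56)·3 + (11/56)·188 + (6/56)·5 + (8/56)·(-9) + (10/56)·9 + (9/56)·(-10) = 73/2
Fair fee = E[payout] = 73/2 ≈ $36.50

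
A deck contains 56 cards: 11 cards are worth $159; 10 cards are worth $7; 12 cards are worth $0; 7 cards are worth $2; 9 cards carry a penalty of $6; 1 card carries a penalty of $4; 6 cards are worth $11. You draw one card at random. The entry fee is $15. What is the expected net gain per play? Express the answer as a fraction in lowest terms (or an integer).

E[payout] = (11/56)·159 + (10/56)·7 + (12/56)·0 + (7/56)·2 + (9/56)·(-6) + (1/56)·(-4) + (6/56)·11 = 263/8
Expected profit = 263/8 − 15 = 143/8

143/8 dollars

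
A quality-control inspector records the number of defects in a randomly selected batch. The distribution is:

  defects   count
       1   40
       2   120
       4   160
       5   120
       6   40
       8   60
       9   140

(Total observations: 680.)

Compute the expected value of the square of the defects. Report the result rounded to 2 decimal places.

Total = 680, so P(defects=1) = 40/680, etc.
E[X²] = (1/17)·1 + (3/17)·4 + (4/17)·16 + (3/17)·25 + (1/17)·36 + (3/34)·64 + (7/34)·81
     = 1135/34 ≈ 33.38

33.38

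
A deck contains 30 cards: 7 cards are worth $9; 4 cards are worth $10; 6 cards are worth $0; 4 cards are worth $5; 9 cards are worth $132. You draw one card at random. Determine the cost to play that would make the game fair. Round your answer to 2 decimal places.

E[payout] = (7/30)·9 + (4/30)·10 + (6/30)·0 + (4/30)·5 + (9/30)·132 = 437/10
Fair fee = E[payout] = 437/10 ≈ $43.70

$43.70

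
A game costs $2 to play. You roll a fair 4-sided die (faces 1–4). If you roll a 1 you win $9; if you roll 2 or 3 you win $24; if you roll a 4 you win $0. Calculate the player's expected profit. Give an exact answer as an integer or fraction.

49/4 dollars

E[payout] = (1/4)·0 + (1/4)·9 + (1/2)·24 = 57/4
Expected profit = 57/4 − 2 = 49/4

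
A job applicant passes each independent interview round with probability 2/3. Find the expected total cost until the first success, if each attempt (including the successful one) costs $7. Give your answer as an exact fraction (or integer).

21/2 dollars

E[#attempts] = 1/p = 3/2; E[cost] = 7·3/2 = 21/2.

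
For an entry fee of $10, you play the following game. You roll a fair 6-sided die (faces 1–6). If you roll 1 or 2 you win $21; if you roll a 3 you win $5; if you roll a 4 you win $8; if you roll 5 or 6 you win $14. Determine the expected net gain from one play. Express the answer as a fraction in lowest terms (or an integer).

E[payout] = (1/6)·5 + (1/6)·8 + (1/3)·14 + (1/3)·21 = 83/6
Expected profit = 83/6 − 10 = 23/6

23/6 dollars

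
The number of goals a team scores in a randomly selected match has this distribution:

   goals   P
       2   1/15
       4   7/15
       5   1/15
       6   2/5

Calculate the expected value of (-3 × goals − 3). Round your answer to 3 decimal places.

-17.200

E[-3x-3] = (1/15)·(-9) + (7/15)·(-15) + (1/15)·(-18) + (2/5)·(-21)
     = -86/5 ≈ -17.200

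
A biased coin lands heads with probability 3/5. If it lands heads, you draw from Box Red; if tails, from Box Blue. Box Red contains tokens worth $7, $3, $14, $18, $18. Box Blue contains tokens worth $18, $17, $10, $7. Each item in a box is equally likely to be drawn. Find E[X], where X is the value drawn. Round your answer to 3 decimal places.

$12.400

E[X | Box Red] = (7 + 3 + 14 + 18 + 18)/5 = 12
E[X | Box Blue] = (18 + 17 + 10 + 7)/4 = 13
E[X] = (3/5)·12 + (2/5)·13 = 62/5 ≈ 12.400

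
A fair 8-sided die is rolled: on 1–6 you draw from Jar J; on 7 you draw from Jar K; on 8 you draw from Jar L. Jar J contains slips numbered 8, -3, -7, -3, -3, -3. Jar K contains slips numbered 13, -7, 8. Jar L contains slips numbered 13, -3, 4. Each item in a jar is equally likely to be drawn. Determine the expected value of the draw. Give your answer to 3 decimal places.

E[X | Jar J] = (8 − 3 − 7 − 3 − 3 − 3)/6 = -11/6
E[X | Jar K] = (13 − 7 + 8)/3 = 14/3
E[X | Jar L] = (13 − 3 + 4)/3 = 14/3
E[X] = (3/4)·(-11/6) + (1/8)·14/3 + (1/8)·14/3 = -5/24 ≈ -0.208

-0.208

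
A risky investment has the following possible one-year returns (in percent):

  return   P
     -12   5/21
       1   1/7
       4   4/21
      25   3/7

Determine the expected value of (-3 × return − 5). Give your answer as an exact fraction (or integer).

-219/7

E[-3x-5] = (5/21)·31 + (1/7)·(-8) + (4/21)·(-17) + (3/7)·(-80)
     = -219/7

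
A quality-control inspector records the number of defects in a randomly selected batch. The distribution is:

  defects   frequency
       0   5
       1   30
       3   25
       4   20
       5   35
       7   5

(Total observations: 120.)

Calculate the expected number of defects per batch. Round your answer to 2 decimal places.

3.29

Total = 120, so P(defects=0) = 5/120, etc.
E[X] = (1/24)·0 + (1/4)·1 + (5/24)·3 + (1/6)·4 + (7/24)·5 + (1/24)·7
     = 79/24 ≈ 3.29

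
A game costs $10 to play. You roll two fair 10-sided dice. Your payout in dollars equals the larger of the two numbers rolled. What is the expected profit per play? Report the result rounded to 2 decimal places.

Distribution of the larger of the two numbers rolled: 1 w.p. 1/100, 2 w.p. 3/100, 3 w.p. 1/20, 4 w.p. 7/100, 5 w.p. 9/100, 6 w.p. 11/100, …
E[payout] = (1/100)·1 + (3/100)·2 + (1/20)·3 + (7/100)·4 + (9/100)·5 + (11/100)·6 + (13/100)·7 + (3/20)·8 + (17/100)·9 + (19/100)·10 = 143/20
Expected profit = 143/20 − 10 = -57/20 ≈ -$2.85

-$2.85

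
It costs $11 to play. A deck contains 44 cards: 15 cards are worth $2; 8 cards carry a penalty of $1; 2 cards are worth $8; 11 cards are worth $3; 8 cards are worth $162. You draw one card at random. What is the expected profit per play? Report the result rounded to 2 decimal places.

E[payout] = (15/44)·2 + (8/44)·(-1) + (2/44)·8 + (11/44)·3 + (8/44)·162 = 1367/44
Expected profit = 1367/44 − 11 = 883/44 ≈ $20.07

$20.07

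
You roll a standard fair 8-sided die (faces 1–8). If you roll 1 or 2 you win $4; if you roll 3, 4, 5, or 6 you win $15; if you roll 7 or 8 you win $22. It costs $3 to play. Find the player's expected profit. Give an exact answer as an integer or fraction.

E[payout] = (1/4)·4 + (1/2)·15 + (1/4)·22 = 14
Expected profit = 14 − 3 = 11

$11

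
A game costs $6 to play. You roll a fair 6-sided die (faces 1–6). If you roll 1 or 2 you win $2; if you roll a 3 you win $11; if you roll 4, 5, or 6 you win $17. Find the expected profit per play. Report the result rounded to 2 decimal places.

$5.00

E[payout] = (1/3)·2 + (1/6)·11 + (1/2)·17 = 11
Expected profit = 11 − 6 = 5 ≈ $5.00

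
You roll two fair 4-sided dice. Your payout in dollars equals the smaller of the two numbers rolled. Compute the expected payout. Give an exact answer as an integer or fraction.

15/8 dollars

Distribution of the smaller of the two numbers rolled: 1 w.p. 7/16, 2 w.p. 5/16, 3 w.p. 3/16, 4 w.p. 1/16
E[payout] = (7/16)·1 + (5/16)·2 + (3/16)·3 + (1/16)·4 = 15/8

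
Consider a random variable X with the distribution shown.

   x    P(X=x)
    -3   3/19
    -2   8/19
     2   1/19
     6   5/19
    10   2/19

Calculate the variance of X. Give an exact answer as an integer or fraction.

E[X] = (3/19)·(-3) + (8/19)·(-2) + (1/19)·2 + (5/19)·6 + (2/19)·10 = 27/19
E[X²] = (3/19)·9 + (8/19)·4 + (1/19)·4 + (5/19)·36 + (2/19)·100 = 443/19
Var(X) = 443/19 − (27/19)² = 7688/361

7688/361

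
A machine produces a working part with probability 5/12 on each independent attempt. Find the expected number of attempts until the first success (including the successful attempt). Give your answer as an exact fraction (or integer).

12/5

For a geometric distribution, E[trials] = 1/p = 1/(5/12) = 12/5.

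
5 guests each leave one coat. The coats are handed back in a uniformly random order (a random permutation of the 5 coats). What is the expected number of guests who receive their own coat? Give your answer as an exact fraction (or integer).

1

Let Xᵢ = 1 if person i gets their own coat. For each i, P(Xᵢ=1) = 1/5.
By linearity of expectation, E[X₁+…+X_5] = 5·(1/5) = 1.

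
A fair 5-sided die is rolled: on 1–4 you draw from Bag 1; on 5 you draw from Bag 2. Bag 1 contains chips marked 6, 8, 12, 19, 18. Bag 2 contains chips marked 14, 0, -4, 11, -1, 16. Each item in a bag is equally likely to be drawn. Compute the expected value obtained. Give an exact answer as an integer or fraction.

282/25

E[X | Bag 1] = (6 + 8 + 12 + 19 + 18)/5 = 63/5
E[X | Bag 2] = (14 + 0 − 4 + 11 − 1 + 16)/6 = 6
E[X] = (4/5)·63/5 + (1/5)·6 = 282/25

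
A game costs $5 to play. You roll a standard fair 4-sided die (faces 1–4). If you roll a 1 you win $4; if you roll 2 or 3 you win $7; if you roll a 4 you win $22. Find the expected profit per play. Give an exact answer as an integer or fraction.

$5

E[payout] = (1/4)·4 + (1/2)·7 + (1/4)·22 = 10
Expected profit = 10 − 5 = 5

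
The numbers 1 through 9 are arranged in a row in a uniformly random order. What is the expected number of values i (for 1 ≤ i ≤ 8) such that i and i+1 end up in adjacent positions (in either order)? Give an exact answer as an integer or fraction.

16/9

For each i ∈ {1,…,8}, let Xᵢ = 1 if i and i+1 are adjacent. P(Xᵢ=1) = 2·(9−1)!/9! = 2/9.
By linearity, E[ΣXᵢ] = (8)·(2/9) = 16/9.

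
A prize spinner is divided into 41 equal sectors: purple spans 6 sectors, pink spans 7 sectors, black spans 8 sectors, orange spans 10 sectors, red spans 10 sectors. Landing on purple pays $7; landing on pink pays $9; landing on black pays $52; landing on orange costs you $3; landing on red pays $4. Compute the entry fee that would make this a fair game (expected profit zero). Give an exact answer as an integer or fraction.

E[payout] = (6/41)·7 + (7/41)·9 + (8/41)·52 + (10/41)·(-3) + (10/41)·4 = 531/41
Fair fee = E[payout] = 531/41

531/41 dollars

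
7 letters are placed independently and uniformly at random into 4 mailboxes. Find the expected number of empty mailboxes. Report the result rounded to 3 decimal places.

0.534

Let Xⱼ=1 if mailbox j is empty. P(Xⱼ=1) = ((4-1)/4)^7 = 2187/16384.
By linearity, E[#empty] = 4·2187/16384 = 2187/4096.
≈ 0.534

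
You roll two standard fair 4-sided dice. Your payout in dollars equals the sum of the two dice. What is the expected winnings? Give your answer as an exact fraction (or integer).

$5

Distribution of the sum of the two dice: 2 w.p. 1/16, 3 w.p. 1/8, 4 w.p. 3/16, 5 w.p. 1/4, 6 w.p. 3/16, 7 w.p. 1/8, …
E[payout] = (1/16)·2 + (1/8)·3 + (3/16)·4 + (1/4)·5 + (3/16)·6 + (1/8)·7 + (1/16)·8 = 5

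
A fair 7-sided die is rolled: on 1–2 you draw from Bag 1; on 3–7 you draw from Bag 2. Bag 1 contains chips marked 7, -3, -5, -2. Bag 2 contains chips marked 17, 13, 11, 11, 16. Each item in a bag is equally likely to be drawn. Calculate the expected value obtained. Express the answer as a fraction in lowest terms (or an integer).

19/2

E[X | Bag 1] = (7 − 3 − 5 − 2)/4 = -3/4
E[X | Bag 2] = (17 + 13 + 11 + 11 + 16)/5 = 68/5
E[X] = (2/7)·(-3/4) + (5/7)·68/5 = 19/2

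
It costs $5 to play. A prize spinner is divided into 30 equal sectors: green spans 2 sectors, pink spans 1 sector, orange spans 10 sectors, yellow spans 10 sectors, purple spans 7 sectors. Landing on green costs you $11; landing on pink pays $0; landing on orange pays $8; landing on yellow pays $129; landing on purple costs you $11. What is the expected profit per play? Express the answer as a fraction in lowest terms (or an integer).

1121/30 dollars

E[payout] = (2/30)·(-11) + (1/30)·0 + (10/30)·8 + (10/30)·129 + (7/30)·(-11) = 1271/30
Expected profit = 1271/30 − 5 = 1121/30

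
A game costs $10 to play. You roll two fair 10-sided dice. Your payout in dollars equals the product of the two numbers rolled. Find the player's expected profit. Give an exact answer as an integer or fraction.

Distribution of the product of the two numbers rolled: 1 w.p. 1/100, 2 w.p. 1/50, 3 w.p. 1/50, 4 w.p. 3/100, 5 w.p. 1/50, 6 w.p. 1/25, …
E[payout] = (1/100)·1 + (1/50)·2 + (1/50)·3 + (3/100)·4 + (1/50)·5 + (1/25)·6 + (1/50)·7 + (1/25)·8 + (3/100)·9 + (1/25)·10 + (1/25)·12 + (1/50)·14 + (1/50)·15 + (3/100)·16 + (1/25)·18 + (1/25)·20 + (1/50)·21 + (1/25)·24 + (1/100)·25 + (1/50)·27 + (1/50)·28 + (1/25)·30 + (1/50)·32 + (1/50)·35 + (3/100)·36 + (1/25)·40 + (1/50)·42 + (1/50)·45 + (1/50)·48 + (1/100)·49 + (1/50)·50 + (1/50)·54 + (1/50)·56 + (1/50)·60 + (1/50)·63 + (1/100)·64 + (1/50)·70 + (1/50)·72 + (1/50)·80 + (1/100)·81 + (1/50)·90 + (1/100)·100 = 121/4
Expected profit = 121/4 − 10 = 81/4

81/4 dollars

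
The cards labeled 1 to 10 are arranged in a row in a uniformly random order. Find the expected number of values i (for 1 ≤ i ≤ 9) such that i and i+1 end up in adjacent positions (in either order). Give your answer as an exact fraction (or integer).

For each i ∈ {1,…,9}, let Xᵢ = 1 if i and i+1 are adjacent. P(Xᵢ=1) = 2·(10−1)!/10! = 2/10.
By linearity, E[ΣXᵢ] = (9)·(2/10) = 9/5.

9/5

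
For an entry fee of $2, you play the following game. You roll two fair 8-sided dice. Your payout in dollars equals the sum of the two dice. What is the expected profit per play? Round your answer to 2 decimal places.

$7.00

Distribution of the sum of the two dice: 2 w.p. 1/64, 3 w.p. 1/32, 4 w.p. 3/64, 5 w.p. 1/16, 6 w.p. 5/64, 7 w.p. 3/32, …
E[payout] = (1/64)·2 + (1/32)·3 + (3/64)·4 + (1/16)·5 + (5/64)·6 + (3/32)·7 + (7/64)·8 + (1/8)·9 + (7/64)·10 + (3/32)·11 + (5/64)·12 + (1/16)·13 + (3/64)·14 + (1/32)·15 + (1/64)·16 = 9
Expected profit = 9 − 2 = 7 ≈ $7.00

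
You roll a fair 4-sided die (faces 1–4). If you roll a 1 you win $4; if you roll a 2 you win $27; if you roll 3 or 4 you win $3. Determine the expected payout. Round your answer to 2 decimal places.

$9.25

E[payout] = (1/2)·3 + (1/4)·4 + (1/4)·27 = 37/4
≈ $9.25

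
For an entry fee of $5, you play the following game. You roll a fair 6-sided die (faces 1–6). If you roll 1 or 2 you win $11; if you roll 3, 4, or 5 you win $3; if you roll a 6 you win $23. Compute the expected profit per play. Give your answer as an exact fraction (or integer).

E[payout] = (1/2)·3 + (1/3)·11 + (1/6)·23 = 9
Expected profit = 9 − 5 = 4

$4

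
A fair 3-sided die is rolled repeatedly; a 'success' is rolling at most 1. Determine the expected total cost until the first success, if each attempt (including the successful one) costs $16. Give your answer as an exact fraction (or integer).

$48

E[#attempts] = 1/p = 3; E[cost] = 16·3 = 48.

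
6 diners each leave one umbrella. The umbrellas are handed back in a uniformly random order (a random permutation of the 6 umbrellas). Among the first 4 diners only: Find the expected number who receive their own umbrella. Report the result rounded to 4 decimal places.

0.6667

Let Xᵢ = 1 if person i gets their own umbrella. For each i, P(Xᵢ=1) = 1/6.
By linearity of expectation, E[X₁+…+X_4] = 4·(1/6) = 2/3.
≈ 0.6667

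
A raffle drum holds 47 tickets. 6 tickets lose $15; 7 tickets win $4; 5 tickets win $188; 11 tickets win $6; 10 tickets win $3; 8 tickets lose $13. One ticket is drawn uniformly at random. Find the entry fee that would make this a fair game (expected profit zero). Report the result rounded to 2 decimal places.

E[payout] = (6/47)·(-15) + (7/47)·4 + (5/47)·188 + (11/47)·6 + (10/47)·3 + (8/47)·(-13) = 870/47
Fair fee = E[payout] = 870/47 ≈ $18.51

$18.51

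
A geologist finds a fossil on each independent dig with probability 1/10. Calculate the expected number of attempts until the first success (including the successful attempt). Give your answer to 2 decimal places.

10.00

For a geometric distribution, E[trials] = 1/p = 1/(1/10) = 10.
≈ 10.00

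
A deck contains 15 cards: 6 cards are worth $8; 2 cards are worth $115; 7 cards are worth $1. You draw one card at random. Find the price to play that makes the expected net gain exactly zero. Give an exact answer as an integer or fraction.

E[payout] = (6/15)·8 + (2/15)·115 + (7/15)·1 = 19
Fair fee = E[payout] = 19

$19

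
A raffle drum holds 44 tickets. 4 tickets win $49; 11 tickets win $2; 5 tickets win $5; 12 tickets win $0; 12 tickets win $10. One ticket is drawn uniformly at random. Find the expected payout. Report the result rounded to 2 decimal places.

$8.25

E[payout] = (4/44)·49 + (11/44)·2 + (5/44)·5 + (12/44)·0 + (12/44)·10 = 33/4
≈ $8.25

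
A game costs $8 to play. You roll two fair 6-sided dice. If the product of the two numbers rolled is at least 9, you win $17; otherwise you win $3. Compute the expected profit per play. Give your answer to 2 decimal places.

E[payout] = (4/9)·3 + (5/9)·17 = 97/9
Expected profit = 97/9 − 8 = 25/9 ≈ $2.78

$2.78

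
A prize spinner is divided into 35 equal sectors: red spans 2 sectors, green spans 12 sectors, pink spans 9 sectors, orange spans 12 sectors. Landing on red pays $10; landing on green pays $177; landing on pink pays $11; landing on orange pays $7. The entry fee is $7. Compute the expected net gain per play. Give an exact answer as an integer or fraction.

E[payout] = (2/35)·10 + (12/35)·177 + (9/35)·11 + (12/35)·7 = 2327/35
Expected profit = 2327/35 − 7 = 2082/35

2082/35 dollars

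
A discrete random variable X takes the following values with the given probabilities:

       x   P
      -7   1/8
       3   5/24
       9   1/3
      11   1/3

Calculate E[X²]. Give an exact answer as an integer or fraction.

E[X²] = (1/8)·49 + (5/24)·9 + (1/3)·81 + (1/3)·121
     = 226/3

226/3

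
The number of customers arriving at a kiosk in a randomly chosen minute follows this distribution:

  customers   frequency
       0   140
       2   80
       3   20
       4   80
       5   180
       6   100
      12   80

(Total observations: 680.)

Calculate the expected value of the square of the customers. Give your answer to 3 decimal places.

31.471

Total = 680, so P(customers=0) = 140/680, etc.
E[X²] = (7/34)·0 + (2/17)·4 + (1/34)·9 + (2/17)·16 + (9/34)·25 + (5/34)·36 + (2/17)·144
     = 535/17 ≈ 31.471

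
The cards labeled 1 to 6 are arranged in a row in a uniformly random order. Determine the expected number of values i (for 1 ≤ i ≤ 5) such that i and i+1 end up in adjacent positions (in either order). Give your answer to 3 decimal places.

1.667

For each i ∈ {1,…,5}, let Xᵢ = 1 if i and i+1 are adjacent. P(Xᵢ=1) = 2·(6−1)!/6! = 2/6.
By linearity, E[ΣXᵢ] = (5)·(2/6) = 5/3.
≈ 1.667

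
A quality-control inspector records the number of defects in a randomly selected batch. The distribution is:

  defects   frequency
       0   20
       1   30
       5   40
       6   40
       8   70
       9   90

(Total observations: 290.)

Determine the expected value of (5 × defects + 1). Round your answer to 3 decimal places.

Total = 290, so P(defects=0) = 20/290, etc.
E[5x+1] = (2/29)·1 + (3/29)·6 + (4/29)·26 + (4/29)·31 + (7/29)·41 + (9/29)·46
     = 949/29 ≈ 32.724

32.724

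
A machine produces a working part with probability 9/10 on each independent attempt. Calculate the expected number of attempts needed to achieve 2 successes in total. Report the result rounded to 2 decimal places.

By linearity (sum of 2 independent geometric waits), E[trials] = 2/p = 2/(9/10) = 20/9.
≈ 2.22

2.22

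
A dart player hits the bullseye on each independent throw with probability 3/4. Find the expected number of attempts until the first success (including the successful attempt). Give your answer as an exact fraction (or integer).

For a geometric distribution, E[trials] = 1/p = 1/(3/4) = 4/3.

4/3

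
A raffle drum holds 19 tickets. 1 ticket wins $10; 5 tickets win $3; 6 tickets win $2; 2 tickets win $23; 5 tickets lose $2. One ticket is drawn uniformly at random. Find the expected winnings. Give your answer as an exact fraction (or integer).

73/19 dollars

E[payout] = (1/19)·10 + (5/19)·3 + (6/19)·2 + (2/19)·23 + (5/19)·(-2) = 73/19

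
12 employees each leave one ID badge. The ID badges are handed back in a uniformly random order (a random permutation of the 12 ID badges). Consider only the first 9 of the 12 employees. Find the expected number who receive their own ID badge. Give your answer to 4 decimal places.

Let Xᵢ = 1 if person i gets their own ID badge. For each i, P(Xᵢ=1) = 1/12.
By linearity of expectation, E[X₁+…+X_9] = 9·(1/12) = 3/4.
≈ 0.7500

0.7500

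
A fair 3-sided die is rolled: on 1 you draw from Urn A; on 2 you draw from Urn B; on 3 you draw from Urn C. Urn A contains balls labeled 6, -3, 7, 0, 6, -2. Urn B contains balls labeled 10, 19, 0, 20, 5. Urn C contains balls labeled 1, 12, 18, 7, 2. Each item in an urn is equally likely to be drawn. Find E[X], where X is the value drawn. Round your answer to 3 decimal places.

7.044

E[X | Urn A] = (6 − 3 + 7 + 0 + 6 − 2)/6 = 7/3
E[X | Urn B] = (10 + 19 + 0 + 20 + 5)/5 = 54/5
E[X | Urn C] = (1 + 12 + 18 + 7 + 2)/5 = 8
E[X] = (1/3)·7/3 + (1/3)·54/5 + (1/3)·8 = 317/45 ≈ 7.044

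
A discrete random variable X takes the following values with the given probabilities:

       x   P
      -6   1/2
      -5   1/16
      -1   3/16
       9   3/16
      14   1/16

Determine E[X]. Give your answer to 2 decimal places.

E[X] = (1/2)·(-6) + (1/16)·(-5) + (3/16)·(-1) + (3/16)·9 + (1/16)·14
     = -15/16 ≈ -0.94

-0.94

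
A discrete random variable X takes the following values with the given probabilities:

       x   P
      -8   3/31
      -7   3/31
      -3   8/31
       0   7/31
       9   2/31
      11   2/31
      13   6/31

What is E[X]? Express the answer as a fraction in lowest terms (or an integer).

E[X] = (3/31)·(-8) + (3/31)·(-7) + (8/31)·(-3) + (7/31)·0 + (2/31)·9 + (2/31)·11 + (6/31)·13
     = 49/31

49/31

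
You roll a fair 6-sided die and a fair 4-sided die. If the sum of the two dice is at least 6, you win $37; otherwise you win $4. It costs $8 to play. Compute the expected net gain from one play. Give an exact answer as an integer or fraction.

E[payout] = (5/12)·4 + (7/12)·37 = 93/4
Expected profit = 93/4 − 8 = 61/4

61/4 dollars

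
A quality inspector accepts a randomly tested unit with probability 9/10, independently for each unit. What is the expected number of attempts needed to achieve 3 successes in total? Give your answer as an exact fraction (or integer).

By linearity (sum of 3 independent geometric waits), E[trials] = 3/p = 3/(9/10) = 10/3.

10/3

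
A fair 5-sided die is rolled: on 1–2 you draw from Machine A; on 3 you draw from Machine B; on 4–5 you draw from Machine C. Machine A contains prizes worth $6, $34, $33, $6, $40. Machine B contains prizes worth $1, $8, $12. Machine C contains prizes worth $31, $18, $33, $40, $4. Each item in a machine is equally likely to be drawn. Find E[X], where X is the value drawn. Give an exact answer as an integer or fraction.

$21

E[X | Machine A] = (6 + 34 + 33 + 6 + 40)/5 = 119/5
E[X | Machine B] = (1 + 8 + 12)/3 = 7
E[X | Machine C] = (31 + 18 + 33 + 40 + 4)/5 = 126/5
E[X] = (2/5)·119/5 + (1/5)·7 + (2/5)·126/5 = 21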